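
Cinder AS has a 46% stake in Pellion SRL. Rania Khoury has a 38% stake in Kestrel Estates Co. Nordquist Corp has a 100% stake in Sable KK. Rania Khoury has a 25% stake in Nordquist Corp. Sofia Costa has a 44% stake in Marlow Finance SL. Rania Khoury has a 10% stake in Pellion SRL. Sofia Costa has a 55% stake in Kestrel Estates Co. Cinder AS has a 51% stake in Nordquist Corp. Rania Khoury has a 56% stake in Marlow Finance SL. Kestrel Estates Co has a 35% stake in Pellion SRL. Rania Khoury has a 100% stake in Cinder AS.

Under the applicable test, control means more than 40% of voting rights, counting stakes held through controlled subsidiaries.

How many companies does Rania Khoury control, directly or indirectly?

Rania holds 100% of Cinder, so Rania controls Cinder.
Rania and Cinder together hold 10% + 46% = 56% of Pellion, so Rania controls Pellion.
Rania and Cinder together hold 25% + 51% = 76% of Nordquist, so Rania controls Nordquist.
Nordquist holds 100% of Sable, so Rania controls Sable.
Rania holds 56% of Marlow, so Rania controls Marlow.
No other company's threshold is met.
Rania controls 5 companies.

5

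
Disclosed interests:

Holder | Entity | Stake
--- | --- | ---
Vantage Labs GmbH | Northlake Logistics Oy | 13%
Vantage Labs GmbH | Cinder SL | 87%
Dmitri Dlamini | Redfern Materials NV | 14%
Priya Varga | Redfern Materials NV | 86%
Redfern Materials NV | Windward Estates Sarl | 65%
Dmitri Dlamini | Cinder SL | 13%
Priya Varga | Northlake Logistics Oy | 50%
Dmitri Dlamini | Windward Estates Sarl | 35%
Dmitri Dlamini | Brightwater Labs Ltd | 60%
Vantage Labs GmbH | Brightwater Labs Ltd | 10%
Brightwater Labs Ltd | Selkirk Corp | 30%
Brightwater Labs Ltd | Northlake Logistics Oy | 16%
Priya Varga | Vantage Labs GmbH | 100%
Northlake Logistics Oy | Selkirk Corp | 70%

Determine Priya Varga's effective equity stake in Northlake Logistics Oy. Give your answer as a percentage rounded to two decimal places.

64.60%

Priya reaches Northlake along 3 paths.
Via Vantage: 100% × 13% = 13%.
Via Vantage → Brightwater: 100% × 10% × 16% = 1.6%.
Direct stake: 50% = 50%.
Total: 13% + 1.6% + 50% = 64.6%.
Rounded: 64.60%.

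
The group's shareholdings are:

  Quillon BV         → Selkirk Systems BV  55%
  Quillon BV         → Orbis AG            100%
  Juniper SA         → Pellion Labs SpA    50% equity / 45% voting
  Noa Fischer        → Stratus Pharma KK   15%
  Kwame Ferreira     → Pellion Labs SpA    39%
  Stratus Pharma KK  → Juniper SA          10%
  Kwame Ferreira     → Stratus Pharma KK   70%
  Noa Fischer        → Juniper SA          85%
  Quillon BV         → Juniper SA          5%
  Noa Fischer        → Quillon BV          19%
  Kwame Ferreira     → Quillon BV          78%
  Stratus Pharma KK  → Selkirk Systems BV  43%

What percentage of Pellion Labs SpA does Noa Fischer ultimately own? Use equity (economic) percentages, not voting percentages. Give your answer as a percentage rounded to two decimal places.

Noa reaches Pellion along 3 paths.
Via Juniper: 85% × 50% = 42.5%.
Via Stratus → Juniper: 15% × 10% × 50% = 0.75%.
Via Quillon → Juniper: 19% × 5% × 50% = 0.475%.
Total: 42.5% + 0.75% + 0.475% = 43.725%.
Rounded: 43.73%.

43.73%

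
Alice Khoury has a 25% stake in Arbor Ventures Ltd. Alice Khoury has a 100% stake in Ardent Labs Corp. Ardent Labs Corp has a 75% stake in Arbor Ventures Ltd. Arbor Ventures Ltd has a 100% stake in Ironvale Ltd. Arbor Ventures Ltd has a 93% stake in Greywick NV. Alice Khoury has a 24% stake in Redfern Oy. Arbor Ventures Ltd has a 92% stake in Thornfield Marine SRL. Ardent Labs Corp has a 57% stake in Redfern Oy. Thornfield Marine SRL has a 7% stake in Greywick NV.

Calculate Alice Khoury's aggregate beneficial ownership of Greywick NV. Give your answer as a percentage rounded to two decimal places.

99.44%

Alice reaches Greywick along 4 paths.
Via Arbor: 25% × 93% = 23.25%.
Via Ardent → Arbor: 100% × 75% × 93% = 69.75%.
Via Arbor → Thornfield: 25% × 92% × 7% = 1.61%.
Via Ardent → Arbor → Thornfield: 100% × 75% × 92% × 7% = 4.83%.
Total: 23.25% + 69.75% + 1.61% + 4.83% = 99.44%.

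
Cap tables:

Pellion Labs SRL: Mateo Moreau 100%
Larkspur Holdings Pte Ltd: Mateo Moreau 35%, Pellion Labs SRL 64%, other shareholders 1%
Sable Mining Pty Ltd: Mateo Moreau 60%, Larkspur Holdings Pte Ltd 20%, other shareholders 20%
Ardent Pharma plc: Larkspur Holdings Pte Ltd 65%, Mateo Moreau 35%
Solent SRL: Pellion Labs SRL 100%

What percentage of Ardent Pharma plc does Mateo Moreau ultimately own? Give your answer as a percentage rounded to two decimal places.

Mateo reaches Ardent along 3 paths.
Via Larkspur: 35% × 65% = 22.75%.
Via Pellion → Larkspur: 100% × 64% × 65% = 41.6%.
Direct stake: 35% = 35%.
Total: 22.75% + 41.6% + 35% = 99.35%.

99.35%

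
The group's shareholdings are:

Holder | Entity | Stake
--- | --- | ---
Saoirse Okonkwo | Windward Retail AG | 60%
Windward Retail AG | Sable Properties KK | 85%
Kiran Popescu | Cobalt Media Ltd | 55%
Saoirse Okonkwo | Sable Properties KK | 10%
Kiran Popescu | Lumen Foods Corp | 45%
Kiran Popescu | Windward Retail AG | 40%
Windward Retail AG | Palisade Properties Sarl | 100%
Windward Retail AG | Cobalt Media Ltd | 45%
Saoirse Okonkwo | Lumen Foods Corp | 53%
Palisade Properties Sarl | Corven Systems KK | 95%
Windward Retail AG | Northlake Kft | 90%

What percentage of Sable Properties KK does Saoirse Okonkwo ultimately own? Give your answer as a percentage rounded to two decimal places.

Saoirse reaches Sable along 2 paths.
Via Windward: 60% × 85% = 51%.
Direct stake: 10% = 10%.
Total: 51% + 10% = 61%.
Rounded: 61.00%.

61.00%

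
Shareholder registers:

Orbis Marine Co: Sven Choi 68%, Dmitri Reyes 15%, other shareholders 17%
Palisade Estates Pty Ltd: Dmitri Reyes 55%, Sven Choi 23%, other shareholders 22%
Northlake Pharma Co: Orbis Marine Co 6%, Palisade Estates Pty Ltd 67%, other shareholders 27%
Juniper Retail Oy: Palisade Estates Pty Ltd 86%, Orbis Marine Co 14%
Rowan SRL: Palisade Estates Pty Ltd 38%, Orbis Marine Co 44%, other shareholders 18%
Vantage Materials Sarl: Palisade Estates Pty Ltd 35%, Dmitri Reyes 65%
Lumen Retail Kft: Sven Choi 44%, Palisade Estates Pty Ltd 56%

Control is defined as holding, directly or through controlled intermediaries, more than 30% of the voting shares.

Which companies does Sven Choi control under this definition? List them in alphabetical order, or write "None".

Lumen Retail Kft, Orbis Marine Co, Rowan SRL

Sven holds 68% of Orbis, so Sven controls Orbis.
Orbis holds 44% of Rowan, so Sven controls Rowan.
Sven holds 44% of Lumen, so Sven controls Lumen.
No other company's threshold is met.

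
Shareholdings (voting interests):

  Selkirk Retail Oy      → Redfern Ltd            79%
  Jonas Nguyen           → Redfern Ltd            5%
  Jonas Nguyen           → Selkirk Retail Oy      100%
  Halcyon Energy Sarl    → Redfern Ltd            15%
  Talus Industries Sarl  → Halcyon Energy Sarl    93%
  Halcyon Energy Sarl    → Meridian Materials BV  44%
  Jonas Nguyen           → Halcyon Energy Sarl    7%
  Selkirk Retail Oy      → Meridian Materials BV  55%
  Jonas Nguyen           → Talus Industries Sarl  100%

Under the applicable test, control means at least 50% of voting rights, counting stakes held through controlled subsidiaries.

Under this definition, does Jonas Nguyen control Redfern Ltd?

Yes

Jonas holds 100% of Talus, so Jonas controls Talus.
Jonas and Talus together hold 7% + 93% = 100% of Halcyon, so Jonas controls Halcyon.
Jonas holds 100% of Selkirk, so Jonas controls Selkirk.
Selkirk and Halcyon and Jonas together hold 79% + 15% + 5% = 99% of Redfern, so Jonas controls Redfern.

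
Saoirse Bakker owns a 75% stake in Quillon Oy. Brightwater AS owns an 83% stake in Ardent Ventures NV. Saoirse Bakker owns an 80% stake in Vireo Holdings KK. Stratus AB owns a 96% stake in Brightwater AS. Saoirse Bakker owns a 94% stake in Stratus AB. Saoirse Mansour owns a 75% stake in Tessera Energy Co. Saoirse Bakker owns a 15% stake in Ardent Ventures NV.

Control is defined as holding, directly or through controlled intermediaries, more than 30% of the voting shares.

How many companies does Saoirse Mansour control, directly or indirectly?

1

Saoirse Mansour holds 75% of Tessera, so Saoirse Mansour controls Tessera.
No other company's threshold is met.
Saoirse Mansour controls 1 company.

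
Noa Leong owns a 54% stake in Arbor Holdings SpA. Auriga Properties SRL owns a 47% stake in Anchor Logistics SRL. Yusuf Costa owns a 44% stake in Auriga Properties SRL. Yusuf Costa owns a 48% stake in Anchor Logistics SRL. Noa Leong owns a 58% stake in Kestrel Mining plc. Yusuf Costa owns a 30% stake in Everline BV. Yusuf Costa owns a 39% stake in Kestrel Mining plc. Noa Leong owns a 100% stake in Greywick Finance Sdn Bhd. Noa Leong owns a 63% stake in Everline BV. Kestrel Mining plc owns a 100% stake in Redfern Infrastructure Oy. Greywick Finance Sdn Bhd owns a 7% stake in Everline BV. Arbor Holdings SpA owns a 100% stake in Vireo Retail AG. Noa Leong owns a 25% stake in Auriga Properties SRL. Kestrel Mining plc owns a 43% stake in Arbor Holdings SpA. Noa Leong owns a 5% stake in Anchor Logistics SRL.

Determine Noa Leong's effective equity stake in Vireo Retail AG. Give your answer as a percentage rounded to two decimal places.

78.94%

Noa reaches Vireo along 2 paths.
Via Arbor: 54% × 100% = 54%.
Via Kestrel → Arbor: 58% × 43% × 100% = 24.94%.
Total: 54% + 24.94% = 78.94%.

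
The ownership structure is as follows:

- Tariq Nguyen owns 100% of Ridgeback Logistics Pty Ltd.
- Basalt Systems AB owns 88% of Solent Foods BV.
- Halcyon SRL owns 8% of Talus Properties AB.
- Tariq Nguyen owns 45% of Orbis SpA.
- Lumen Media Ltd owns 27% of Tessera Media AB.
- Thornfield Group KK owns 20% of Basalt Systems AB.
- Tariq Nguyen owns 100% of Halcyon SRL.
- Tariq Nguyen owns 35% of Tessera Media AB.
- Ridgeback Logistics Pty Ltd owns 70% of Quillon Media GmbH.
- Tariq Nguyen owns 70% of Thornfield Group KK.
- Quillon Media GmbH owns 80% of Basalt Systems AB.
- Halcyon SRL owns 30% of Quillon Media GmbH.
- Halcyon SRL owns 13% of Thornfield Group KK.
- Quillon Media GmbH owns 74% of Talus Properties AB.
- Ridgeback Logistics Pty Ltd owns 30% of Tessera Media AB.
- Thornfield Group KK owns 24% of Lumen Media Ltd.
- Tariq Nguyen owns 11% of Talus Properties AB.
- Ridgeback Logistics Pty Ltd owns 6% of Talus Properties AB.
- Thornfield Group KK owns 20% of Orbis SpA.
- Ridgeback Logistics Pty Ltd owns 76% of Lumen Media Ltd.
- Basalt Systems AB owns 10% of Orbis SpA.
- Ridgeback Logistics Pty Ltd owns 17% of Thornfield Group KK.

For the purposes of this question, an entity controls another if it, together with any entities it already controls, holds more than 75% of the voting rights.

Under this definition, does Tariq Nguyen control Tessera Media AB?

Yes

Tariq holds 100% of Ridgeback, so Tariq controls Ridgeback.
Tariq holds 100% of Halcyon, so Tariq controls Halcyon.
Halcyon and Tariq and Ridgeback together hold 13% + 70% + 17% = 100% of Thornfield, so Tariq controls Thornfield.
Ridgeback and Thornfield together hold 76% + 24% = 100% of Lumen, so Tariq controls Lumen.
Tariq and Ridgeback and Lumen together hold 35% + 30% + 27% = 92% of Tessera, so Tariq controls Tessera.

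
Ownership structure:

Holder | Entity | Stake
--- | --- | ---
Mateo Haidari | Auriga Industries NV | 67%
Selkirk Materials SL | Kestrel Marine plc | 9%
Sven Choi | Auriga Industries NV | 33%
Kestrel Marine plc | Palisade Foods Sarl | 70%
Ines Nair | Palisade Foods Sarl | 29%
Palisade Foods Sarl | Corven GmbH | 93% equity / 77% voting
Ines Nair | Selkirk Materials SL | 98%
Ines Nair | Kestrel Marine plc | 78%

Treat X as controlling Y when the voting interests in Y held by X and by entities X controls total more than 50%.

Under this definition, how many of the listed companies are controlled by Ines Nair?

4

Ines holds 98% of Selkirk, so Ines controls Selkirk.
Selkirk and Ines together hold 9% + 78% = 87% of Kestrel, so Ines controls Kestrel.
Kestrel and Ines together hold 70% + 29% = 99% of Palisade, so Ines controls Palisade.
Palisade holds 77% of Corven, so Ines controls Corven.
No other company's threshold is met.
Ines controls 4 companies.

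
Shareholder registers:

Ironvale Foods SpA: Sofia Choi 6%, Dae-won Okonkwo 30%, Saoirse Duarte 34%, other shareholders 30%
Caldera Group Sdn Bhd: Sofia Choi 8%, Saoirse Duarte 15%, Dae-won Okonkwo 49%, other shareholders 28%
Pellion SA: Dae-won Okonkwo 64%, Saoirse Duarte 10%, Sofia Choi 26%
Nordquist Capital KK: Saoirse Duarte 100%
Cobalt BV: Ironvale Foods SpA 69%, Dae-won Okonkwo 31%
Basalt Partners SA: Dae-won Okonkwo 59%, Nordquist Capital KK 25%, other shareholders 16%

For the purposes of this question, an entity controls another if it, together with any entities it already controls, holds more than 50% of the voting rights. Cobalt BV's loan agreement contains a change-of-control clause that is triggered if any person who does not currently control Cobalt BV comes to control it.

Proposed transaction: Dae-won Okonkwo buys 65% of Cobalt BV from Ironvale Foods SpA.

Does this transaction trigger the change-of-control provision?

The purchase adds only to Dae-won's holdings (Ironvale's stake shrinks), so Dae-won is the only person who could newly come to control Cobalt.
Dae-won holds 64% of Pellion, so Dae-won controls Pellion.
Dae-won holds 59% of Basalt, so Dae-won controls Basalt.
In Cobalt, Dae-won's side holds only 31%, not > 50%.
So before the transaction, Dae-won does not control Cobalt.
After the purchase, Dae-won's direct stake in Cobalt rises to 31% + 65% = 96%, and Ironvale's stake falls to 4%.
Dae-won holds 96% of Cobalt, so Dae-won controls Cobalt.
Dae-won did not control Cobalt before and does after, so the clause is triggered.

Yes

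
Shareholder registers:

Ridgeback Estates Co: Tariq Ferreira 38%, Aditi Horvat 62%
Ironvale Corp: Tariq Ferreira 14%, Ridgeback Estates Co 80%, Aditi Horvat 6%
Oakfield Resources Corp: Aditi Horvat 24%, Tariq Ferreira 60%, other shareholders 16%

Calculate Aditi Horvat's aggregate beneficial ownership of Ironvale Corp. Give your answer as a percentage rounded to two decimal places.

Aditi reaches Ironvale along 2 paths.
Via Ridgeback: 62% × 80% = 49.6%.
Direct stake: 6% = 6%.
Total: 49.6% + 6% = 55.6%.
Rounded: 55.60%.

55.60%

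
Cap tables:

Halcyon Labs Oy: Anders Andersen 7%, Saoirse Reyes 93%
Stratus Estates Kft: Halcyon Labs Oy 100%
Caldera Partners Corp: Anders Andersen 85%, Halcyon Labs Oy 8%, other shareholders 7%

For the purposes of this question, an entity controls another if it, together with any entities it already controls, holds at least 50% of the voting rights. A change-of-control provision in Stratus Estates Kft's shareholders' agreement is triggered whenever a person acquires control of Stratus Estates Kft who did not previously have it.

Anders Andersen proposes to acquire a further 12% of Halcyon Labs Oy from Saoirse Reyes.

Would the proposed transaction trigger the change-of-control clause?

No

The purchase adds only to Anders's holdings (Saoirse's stake shrinks), so Anders is the only person who could newly come to control Stratus.
Anders holds 85% of Caldera, so Anders controls Caldera.
Neither Anders nor any entity Anders controls holds any voting interest in Stratus.
So before the transaction, Anders does not control Stratus.
After the purchase, Anders's direct stake in Halcyon rises to 7% + 12% = 19%, and Saoirse's stake falls to 81%.
Anders's side now holds 19% of Halcyon, not ≥ 50%, so Anders still does not control Halcyon.
After the transaction, neither Anders nor any entity Anders controls holds a voting interest in Stratus, so Anders still does not control it.
No new person acquires control, so the clause is not triggered.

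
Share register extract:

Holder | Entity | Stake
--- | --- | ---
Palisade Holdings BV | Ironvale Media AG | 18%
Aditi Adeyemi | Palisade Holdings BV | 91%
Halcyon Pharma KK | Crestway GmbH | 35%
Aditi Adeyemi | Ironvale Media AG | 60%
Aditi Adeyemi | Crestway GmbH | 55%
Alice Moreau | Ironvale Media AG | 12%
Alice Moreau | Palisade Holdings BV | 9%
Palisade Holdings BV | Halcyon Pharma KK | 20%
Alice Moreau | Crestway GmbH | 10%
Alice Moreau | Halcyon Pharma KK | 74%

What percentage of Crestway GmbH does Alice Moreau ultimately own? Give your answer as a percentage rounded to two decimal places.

Alice reaches Crestway along 3 paths.
Via Palisade → Halcyon: 9% × 20% × 35% = 0.63%.
Via Halcyon: 74% × 35% = 25.9%.
Direct stake: 10% = 10%.
Total: 0.63% + 25.9% + 10% = 36.53%.

36.53%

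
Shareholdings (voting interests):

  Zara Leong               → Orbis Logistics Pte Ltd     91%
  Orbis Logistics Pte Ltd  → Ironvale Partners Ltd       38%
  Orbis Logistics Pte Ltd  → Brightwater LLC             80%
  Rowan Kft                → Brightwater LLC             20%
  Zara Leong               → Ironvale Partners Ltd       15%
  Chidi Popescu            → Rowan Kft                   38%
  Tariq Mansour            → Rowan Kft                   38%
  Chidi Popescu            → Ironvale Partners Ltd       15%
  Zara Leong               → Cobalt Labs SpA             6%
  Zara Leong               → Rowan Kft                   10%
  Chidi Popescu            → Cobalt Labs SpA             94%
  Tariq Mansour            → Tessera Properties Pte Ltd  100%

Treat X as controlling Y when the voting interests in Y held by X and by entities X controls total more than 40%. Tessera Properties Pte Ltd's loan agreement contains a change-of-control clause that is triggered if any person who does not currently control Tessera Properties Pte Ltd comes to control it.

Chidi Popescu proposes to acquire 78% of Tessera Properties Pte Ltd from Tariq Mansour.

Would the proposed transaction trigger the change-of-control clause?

Yes

The purchase adds only to Chidi's holdings (Tariq's stake shrinks), so Chidi is the only person who could newly come to control Tessera.
Chidi holds 94% of Cobalt, so Chidi controls Cobalt.
Neither Chidi nor any entity Chidi controls holds any voting interest in Tessera.
So before the transaction, Chidi does not control Tessera.
After the purchase, Chidi holds 78% of Tessera directly, and Tariq's stake falls to 22%.
Chidi holds 78% of Tessera, so Chidi controls Tessera.
Chidi did not control Tessera before and does after, so the clause is triggered.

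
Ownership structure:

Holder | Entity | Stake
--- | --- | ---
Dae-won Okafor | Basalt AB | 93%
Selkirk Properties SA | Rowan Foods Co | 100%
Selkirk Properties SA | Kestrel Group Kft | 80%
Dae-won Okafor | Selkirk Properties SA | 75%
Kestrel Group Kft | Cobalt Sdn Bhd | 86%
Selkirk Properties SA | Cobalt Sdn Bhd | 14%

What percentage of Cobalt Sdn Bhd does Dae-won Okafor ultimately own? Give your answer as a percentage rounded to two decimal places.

62.10%

Dae-won reaches Cobalt along 2 paths.
Via Selkirk → Kestrel: 75% × 80% × 86% = 51.6%.
Via Selkirk: 75% × 14% = 10.5%.
Total: 51.6% + 10.5% = 62.1%.
Rounded: 62.10%.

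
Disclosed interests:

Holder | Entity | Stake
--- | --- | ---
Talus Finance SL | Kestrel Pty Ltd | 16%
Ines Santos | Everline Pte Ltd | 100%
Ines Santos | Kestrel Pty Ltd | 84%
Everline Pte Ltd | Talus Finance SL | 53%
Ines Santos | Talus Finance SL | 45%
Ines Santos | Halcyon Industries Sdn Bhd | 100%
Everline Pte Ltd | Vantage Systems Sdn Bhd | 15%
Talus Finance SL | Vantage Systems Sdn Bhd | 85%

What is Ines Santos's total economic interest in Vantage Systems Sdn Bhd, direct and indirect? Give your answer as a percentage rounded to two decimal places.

98.30%

Ines reaches Vantage along 3 paths.
Via Talus: 45% × 85% = 38.25%.
Via Everline → Talus: 100% × 53% × 85% = 45.05%.
Via Everline: 100% × 15% = 15%.
Total: 38.25% + 45.05% + 15% = 98.3%.
Rounded: 98.30%.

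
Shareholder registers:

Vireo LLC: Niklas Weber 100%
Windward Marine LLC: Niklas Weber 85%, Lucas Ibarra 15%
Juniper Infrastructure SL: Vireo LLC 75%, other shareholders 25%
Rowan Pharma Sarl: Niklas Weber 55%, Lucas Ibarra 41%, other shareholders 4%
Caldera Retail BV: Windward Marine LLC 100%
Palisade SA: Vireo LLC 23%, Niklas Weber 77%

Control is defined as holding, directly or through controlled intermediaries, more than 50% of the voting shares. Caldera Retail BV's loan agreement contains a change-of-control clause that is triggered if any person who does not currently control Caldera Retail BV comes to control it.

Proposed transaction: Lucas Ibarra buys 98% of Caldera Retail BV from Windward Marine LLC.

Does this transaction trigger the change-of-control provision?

Yes

The purchase adds only to Lucas's holdings (Windward's stake shrinks), so Lucas is the only person who could newly come to control Caldera.
Lucas's largest direct stake is 41% in Rowan, which does not meet the threshold, so Lucas controls no company.
Neither Lucas nor any entity Lucas controls holds any voting interest in Caldera.
So before the transaction, Lucas does not control Caldera.
After the purchase, Lucas holds 98% of Caldera directly, and Windward's stake falls to 2%.
Lucas holds 98% of Caldera, so Lucas controls Caldera.
Lucas did not control Caldera before and does after, so the clause is triggered.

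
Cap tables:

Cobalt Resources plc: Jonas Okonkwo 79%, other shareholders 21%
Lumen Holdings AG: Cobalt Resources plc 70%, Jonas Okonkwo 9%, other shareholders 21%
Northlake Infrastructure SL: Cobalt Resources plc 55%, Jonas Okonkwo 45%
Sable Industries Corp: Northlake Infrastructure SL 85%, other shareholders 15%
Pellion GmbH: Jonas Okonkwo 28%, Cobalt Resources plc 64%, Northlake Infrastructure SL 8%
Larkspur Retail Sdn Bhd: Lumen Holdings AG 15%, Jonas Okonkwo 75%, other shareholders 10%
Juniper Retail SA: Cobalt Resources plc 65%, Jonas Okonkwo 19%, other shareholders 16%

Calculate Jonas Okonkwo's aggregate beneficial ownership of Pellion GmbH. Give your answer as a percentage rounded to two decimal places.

Jonas reaches Pellion along 4 paths.
Direct stake: 28% = 28%.
Via Cobalt: 79% × 64% = 50.56%.
Via Cobalt → Northlake: 79% × 55% × 8% = 3.476%.
Via Northlake: 45% × 8% = 3.6%.
Total: 28% + 50.56% + 3.476% + 3.6% = 85.636%.
Rounded: 85.64%.

85.64%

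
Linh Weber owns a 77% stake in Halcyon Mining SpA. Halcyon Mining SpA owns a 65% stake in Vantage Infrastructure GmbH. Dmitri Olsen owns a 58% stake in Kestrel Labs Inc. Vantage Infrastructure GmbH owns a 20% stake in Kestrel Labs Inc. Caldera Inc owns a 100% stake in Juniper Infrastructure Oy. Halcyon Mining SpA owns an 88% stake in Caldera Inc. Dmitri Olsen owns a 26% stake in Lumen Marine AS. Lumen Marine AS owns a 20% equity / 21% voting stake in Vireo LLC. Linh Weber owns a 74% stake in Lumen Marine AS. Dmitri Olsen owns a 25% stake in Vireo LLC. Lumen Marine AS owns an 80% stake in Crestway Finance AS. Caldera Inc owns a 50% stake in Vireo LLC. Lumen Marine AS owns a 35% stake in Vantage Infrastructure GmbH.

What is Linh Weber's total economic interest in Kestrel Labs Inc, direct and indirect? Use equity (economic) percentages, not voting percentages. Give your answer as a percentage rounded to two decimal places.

15.19%

Linh reaches Kestrel along 2 paths.
Via Halcyon → Vantage: 77% × 65% × 20% = 10.01%.
Via Lumen → Vantage: 74% × 35% × 20% = 5.18%.
Total: 10.01% + 5.18% = 15.19%.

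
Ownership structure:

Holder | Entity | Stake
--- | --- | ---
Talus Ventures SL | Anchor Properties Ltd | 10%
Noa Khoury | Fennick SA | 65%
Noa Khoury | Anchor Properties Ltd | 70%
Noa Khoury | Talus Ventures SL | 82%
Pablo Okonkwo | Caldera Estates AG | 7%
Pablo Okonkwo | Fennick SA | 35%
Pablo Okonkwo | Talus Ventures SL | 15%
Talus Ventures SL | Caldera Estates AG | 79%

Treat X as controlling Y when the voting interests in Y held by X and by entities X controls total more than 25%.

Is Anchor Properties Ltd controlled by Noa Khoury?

Noa holds 82% of Talus, so Noa controls Talus.
Talus and Noa together hold 10% + 70% = 80% of Anchor, so Noa controls Anchor.

Yes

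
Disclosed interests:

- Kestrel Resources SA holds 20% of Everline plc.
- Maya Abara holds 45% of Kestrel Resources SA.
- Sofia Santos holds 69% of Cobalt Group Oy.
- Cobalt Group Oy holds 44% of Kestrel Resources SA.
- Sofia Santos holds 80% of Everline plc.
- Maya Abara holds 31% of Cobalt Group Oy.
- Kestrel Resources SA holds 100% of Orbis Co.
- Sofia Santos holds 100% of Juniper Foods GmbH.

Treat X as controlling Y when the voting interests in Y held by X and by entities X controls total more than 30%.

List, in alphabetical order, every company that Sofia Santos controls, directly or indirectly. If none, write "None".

Sofia holds 69% of Cobalt, so Sofia controls Cobalt.
Sofia holds 100% of Juniper, so Sofia controls Juniper.
Cobalt holds 44% of Kestrel, so Sofia controls Kestrel.
Kestrel holds 100% of Orbis, so Sofia controls Orbis.
Kestrel and Sofia together hold 20% + 80% = 100% of Everline, so Sofia controls Everline.

Cobalt Group Oy, Everline plc, Juniper Foods GmbH, Kestrel Resources SA, Orbis Co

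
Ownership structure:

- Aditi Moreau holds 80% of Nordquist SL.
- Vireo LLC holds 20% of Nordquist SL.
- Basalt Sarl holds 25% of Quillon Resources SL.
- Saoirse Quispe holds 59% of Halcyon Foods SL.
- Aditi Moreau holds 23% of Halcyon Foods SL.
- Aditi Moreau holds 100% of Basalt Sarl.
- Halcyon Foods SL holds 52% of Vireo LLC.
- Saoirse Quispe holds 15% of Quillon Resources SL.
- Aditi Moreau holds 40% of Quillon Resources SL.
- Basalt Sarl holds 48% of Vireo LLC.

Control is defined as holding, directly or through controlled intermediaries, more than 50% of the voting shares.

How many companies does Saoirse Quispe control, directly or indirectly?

2

Saoirse holds 59% of Halcyon, so Saoirse controls Halcyon.
Halcyon holds 52% of Vireo, so Saoirse controls Vireo.
No other company's threshold is met.
Saoirse controls 2 companies.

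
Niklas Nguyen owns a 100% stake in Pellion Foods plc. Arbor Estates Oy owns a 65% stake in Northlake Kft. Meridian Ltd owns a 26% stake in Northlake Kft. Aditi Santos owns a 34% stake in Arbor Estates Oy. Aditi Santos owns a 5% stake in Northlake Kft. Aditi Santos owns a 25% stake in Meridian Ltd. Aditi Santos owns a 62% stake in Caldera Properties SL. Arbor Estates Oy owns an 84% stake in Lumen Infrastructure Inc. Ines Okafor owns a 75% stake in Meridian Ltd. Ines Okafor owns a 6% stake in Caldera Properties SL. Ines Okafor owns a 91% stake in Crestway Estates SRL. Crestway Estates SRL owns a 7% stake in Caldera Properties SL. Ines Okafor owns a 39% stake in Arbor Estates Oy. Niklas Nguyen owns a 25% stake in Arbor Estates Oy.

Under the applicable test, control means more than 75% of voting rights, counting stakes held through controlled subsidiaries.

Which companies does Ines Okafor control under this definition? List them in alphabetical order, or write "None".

Crestway Estates SRL

Ines holds 91% of Crestway, so Ines controls Crestway.
No other company's threshold is met.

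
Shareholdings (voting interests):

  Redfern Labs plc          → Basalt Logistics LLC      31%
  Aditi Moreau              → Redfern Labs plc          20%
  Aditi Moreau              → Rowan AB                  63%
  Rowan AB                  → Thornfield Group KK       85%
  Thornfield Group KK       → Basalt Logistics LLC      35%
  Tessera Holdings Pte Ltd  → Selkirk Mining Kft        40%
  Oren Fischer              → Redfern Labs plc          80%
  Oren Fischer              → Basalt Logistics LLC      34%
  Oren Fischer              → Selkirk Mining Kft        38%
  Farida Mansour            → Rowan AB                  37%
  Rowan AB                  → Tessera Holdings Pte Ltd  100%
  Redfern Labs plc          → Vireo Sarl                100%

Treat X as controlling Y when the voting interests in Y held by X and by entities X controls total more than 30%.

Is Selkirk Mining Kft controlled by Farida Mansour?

Yes

Farida holds 37% of Rowan, so Farida controls Rowan.
Rowan holds 100% of Tessera, so Farida controls Tessera.
Tessera holds 40% of Selkirk, so Farida controls Selkirk.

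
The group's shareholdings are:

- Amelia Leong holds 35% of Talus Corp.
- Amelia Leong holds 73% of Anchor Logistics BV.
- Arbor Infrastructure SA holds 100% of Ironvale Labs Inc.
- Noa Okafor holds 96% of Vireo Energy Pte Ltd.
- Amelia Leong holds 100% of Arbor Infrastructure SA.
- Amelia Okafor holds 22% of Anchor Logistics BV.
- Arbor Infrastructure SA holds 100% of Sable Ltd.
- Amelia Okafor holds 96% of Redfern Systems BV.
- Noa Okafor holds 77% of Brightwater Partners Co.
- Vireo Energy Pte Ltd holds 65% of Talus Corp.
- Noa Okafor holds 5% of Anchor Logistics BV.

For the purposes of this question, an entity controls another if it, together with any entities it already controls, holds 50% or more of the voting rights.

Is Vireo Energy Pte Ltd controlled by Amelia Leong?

No

Amelia Leong holds 100% of Arbor, so Amelia Leong controls Arbor.
Amelia Leong holds 73% of Anchor, so Amelia Leong controls Anchor.
Arbor holds 100% of Sable, so Amelia Leong controls Sable.
Arbor holds 100% of Ironvale, so Amelia Leong controls Ironvale.
Neither Amelia Leong nor any entity Amelia Leong controls holds any voting interest in Vireo.
So Amelia Leong does not control Vireo.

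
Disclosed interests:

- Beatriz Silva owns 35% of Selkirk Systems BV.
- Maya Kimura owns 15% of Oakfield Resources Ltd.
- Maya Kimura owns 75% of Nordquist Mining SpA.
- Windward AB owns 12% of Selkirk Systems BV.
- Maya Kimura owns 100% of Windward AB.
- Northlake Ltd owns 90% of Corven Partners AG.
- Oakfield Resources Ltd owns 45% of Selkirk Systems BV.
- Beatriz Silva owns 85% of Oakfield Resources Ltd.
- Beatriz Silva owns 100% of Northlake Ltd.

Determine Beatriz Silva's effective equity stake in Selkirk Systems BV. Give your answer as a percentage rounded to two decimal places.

Beatriz reaches Selkirk along 2 paths.
Via Oakfield: 85% × 45% = 38.25%.
Direct stake: 35% = 35%.
Total: 38.25% + 35% = 73.25%.

73.25%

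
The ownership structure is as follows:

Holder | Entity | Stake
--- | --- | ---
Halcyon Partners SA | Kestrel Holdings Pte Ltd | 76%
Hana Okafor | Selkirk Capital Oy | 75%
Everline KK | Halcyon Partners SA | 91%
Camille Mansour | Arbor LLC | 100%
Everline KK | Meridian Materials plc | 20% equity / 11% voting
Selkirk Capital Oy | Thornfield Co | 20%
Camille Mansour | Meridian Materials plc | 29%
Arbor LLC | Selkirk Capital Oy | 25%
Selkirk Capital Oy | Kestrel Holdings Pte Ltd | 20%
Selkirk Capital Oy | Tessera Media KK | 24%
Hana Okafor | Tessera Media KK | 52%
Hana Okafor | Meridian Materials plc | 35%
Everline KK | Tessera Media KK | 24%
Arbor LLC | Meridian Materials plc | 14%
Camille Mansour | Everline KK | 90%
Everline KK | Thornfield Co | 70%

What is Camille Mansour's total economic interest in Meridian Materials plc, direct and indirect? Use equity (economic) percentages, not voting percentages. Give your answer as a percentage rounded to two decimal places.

61.00%

Camille reaches Meridian along 3 paths.
Via Everline: 90% × 20% = 18%.
Direct stake: 29% = 29%.
Via Arbor: 100% × 14% = 14%.
Total: 18% + 29% + 14% = 61%.
Rounded: 61.00%.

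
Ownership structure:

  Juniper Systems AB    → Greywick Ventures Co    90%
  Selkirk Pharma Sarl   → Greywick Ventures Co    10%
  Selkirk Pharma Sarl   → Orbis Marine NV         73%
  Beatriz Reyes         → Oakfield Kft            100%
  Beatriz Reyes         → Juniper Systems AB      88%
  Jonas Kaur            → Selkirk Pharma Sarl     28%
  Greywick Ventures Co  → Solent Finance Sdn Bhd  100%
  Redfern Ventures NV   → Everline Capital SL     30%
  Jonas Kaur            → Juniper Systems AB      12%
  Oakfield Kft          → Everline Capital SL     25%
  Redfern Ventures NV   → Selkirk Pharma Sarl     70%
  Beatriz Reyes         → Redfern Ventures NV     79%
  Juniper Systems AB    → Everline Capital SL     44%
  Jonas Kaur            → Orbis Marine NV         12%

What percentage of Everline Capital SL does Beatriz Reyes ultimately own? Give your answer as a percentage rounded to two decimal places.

87.42%

Beatriz reaches Everline along 3 paths.
Via Redfern: 79% × 30% = 23.7%.
Via Juniper: 88% × 44% = 38.72%.
Via Oakfield: 100% × 25% = 25%.
Total: 23.7% + 38.72% + 25% = 87.42%.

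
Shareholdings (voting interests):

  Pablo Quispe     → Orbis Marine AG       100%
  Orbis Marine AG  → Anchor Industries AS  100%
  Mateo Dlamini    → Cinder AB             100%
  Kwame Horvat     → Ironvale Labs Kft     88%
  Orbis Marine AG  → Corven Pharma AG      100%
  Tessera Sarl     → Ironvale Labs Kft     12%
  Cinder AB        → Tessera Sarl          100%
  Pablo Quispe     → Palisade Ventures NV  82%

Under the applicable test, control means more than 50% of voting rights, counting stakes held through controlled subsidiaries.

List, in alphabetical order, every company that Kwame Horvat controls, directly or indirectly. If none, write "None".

Kwame holds 88% of Ironvale, so Kwame controls Ironvale.
No other company's threshold is met.

Ironvale Labs Kft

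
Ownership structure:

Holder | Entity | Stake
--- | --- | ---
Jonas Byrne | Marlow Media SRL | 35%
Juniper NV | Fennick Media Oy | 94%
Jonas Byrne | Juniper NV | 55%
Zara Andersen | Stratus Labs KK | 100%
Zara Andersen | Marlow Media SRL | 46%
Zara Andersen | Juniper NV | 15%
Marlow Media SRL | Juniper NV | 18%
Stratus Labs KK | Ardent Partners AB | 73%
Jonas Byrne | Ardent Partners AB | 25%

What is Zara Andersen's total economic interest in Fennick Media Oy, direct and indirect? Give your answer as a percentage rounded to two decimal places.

Zara reaches Fennick along 2 paths.
Via Juniper: 15% × 94% = 14.1%.
Via Marlow → Juniper: 46% × 18% × 94% = 7.7832%.
Total: 14.1% + 7.7832% = 21.8832%.
Rounded: 21.88%.

21.88%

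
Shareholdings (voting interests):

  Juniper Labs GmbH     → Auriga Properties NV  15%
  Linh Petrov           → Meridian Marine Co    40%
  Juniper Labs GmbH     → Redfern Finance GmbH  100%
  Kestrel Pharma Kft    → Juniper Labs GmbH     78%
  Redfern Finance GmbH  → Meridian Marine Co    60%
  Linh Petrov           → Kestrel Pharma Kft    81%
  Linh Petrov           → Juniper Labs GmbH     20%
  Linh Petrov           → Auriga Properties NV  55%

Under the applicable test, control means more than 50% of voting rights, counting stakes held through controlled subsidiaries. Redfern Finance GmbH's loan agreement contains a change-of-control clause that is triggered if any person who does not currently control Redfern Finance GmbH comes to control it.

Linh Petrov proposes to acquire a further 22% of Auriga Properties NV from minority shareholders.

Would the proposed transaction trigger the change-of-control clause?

The purchase changes only Linh's holdings, so Linh is the only person who could newly come to control Redfern.
Linh holds 81% of Kestrel, so Linh controls Kestrel.
Kestrel and Linh together hold 78% + 20% = 98% of Juniper, so Linh controls Juniper.
Juniper holds 100% of Redfern, so Linh controls Redfern.
So Linh already controls Redfern before the transaction.
After the purchase, Linh's direct stake in Auriga rises to 55% + 22% = 77%.
Linh controlled Redfern already, so this is not a new person acquiring control; every other person's position is unchanged or reduced.
No new person acquires control, so the clause is not triggered.

No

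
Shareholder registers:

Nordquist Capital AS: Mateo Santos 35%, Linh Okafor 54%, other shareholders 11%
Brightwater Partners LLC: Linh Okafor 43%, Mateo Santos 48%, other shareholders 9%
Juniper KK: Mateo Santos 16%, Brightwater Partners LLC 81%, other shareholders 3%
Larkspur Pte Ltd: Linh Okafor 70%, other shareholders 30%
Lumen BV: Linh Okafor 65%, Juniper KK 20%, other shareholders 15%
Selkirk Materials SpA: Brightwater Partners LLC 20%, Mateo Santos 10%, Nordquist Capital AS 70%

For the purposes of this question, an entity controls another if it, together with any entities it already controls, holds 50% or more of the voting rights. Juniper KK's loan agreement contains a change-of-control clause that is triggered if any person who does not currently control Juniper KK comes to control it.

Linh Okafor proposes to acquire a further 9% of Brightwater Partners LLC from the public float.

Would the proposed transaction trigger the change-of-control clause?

The purchase changes only Linh's holdings, so Linh is the only person who could newly come to control Juniper.
Linh holds 54% of Nordquist, so Linh controls Nordquist.
Linh holds 70% of Larkspur, so Linh controls Larkspur.
Linh holds 65% of Lumen, so Linh controls Lumen.
Nordquist holds 70% of Selkirk, so Linh controls Selkirk.
Neither Linh nor any entity Linh controls holds any voting interest in Juniper.
So before the transaction, Linh does not control Juniper.
After the purchase, Linh's direct stake in Brightwater rises to 43% + 9% = 52%.
Linh holds 52% of Brightwater, so Linh controls Brightwater.
Brightwater holds 81% of Juniper, so Linh controls Juniper.
Linh did not control Juniper before and does after, so the clause is triggered.

Yes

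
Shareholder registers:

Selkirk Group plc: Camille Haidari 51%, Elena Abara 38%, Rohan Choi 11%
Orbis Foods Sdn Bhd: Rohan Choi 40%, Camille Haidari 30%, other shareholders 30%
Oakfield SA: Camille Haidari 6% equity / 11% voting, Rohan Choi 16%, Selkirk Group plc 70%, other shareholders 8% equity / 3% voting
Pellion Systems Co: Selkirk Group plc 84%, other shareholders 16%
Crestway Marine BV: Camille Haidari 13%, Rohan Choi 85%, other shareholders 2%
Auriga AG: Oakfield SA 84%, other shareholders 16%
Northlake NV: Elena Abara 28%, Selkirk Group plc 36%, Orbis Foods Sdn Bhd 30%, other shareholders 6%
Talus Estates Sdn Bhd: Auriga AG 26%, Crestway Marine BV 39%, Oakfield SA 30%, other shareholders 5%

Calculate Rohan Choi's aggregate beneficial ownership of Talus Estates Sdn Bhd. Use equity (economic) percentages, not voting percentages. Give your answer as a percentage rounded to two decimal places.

Rohan reaches Talus along 5 paths.
Via Oakfield → Auriga: 16% × 84% × 26% = 3.4944%.
Via Selkirk → Oakfield → Auriga: 11% × 70% × 84% × 26% = 1.68168%.
Via Crestway: 85% × 39% = 33.15%.
Via Oakfield: 16% × 30% = 4.8%.
Via Selkirk → Oakfield: 11% × 70% × 30% = 2.31%.
Total: 3.4944% + 1.68168% + 33.15% + 4.8% + 2.31% = 45.43608%.
Rounded: 45.44%.

45.44%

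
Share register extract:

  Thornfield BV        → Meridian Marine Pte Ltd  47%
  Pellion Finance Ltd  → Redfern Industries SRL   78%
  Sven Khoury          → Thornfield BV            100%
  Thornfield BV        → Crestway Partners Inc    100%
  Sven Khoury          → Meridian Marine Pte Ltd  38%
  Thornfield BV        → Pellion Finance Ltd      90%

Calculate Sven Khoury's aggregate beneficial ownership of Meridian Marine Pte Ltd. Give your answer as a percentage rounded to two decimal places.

Sven reaches Meridian along 2 paths.
Direct stake: 38% = 38%.
Via Thornfield: 100% × 47% = 47%.
Total: 38% + 47% = 85%.
Rounded: 85.00%.

85.00%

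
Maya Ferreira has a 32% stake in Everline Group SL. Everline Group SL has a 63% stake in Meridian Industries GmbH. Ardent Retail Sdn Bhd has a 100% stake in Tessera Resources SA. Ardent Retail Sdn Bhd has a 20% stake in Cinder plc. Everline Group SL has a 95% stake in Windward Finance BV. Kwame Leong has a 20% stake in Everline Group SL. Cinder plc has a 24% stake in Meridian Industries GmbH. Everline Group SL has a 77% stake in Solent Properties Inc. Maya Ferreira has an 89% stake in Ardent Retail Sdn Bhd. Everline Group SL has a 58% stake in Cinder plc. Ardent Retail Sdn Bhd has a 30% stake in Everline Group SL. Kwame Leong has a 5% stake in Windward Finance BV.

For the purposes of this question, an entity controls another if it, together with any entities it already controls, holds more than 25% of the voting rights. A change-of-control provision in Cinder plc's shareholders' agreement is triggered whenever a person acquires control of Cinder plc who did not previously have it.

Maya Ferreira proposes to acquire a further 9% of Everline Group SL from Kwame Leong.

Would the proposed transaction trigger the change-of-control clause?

The purchase adds only to Maya's holdings (Kwame's stake shrinks), so Maya is the only person who could newly come to control Cinder.
Maya holds 89% of Ardent, so Maya controls Ardent.
Maya and Ardent together hold 32% + 30% = 62% of Everline, so Maya controls Everline.
Ardent and Everline together hold 20% + 58% = 78% of Cinder, so Maya controls Cinder.
So Maya already controls Cinder before the transaction.
After the purchase, Maya's direct stake in Everline rises to 32% + 9% = 41%, and Kwame's stake falls to 11%.
Maya controlled Cinder already, so this is not a new person acquiring control; every other person's position is unchanged or reduced.
No new person acquires control, so the clause is not triggered.

No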